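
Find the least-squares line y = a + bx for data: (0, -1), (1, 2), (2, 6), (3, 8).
a = -9/10, b = 31/10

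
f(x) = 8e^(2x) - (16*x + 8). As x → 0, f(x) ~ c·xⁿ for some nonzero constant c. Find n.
2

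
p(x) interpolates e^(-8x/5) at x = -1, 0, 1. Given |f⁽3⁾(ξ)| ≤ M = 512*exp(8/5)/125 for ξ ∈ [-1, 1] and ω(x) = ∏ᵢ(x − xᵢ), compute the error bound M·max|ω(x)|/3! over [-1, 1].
512*sqrt(3)*exp(8/5)/3375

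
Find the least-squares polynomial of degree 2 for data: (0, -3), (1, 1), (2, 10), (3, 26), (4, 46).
-106/35 + (81/70)x + (39/14)x²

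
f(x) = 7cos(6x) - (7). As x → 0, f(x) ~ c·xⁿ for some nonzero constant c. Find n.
2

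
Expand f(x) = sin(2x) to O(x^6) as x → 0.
2*x - 4*x**3/3 + 4*x**5/15 + O(x**6)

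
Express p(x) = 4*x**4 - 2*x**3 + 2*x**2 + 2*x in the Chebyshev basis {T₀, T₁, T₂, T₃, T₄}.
(5/2)T₀ + (1/2)T₁ + (3)T₂ + (-1/2)T₃ + (1/2)T₄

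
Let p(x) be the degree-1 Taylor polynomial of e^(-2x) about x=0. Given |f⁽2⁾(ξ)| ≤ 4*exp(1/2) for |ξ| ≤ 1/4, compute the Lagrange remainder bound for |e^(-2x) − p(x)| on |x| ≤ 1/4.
exp(1/2)/8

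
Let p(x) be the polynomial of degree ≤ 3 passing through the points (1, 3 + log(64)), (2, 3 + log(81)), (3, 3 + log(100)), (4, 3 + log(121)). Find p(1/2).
3 + log(819200*11**(3/8)*2**(3/4)*3**(1/4)*5**(5/8)/216513)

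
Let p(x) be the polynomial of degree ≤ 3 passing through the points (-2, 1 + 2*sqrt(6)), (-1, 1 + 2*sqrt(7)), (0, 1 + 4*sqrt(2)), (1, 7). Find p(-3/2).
-5*sqrt(2)/4 + 11/8 + 5*sqrt(6)/8 + 15*sqrt(7)/8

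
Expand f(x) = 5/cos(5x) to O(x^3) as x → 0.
5 + 125*x**2/2 + O(x**3)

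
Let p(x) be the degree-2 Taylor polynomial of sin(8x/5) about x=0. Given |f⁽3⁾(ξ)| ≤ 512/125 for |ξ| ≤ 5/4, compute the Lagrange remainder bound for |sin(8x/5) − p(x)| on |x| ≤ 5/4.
4/3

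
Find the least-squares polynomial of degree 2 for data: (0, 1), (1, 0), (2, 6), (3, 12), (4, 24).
5/7 + (-57/35)x + (13/7)x²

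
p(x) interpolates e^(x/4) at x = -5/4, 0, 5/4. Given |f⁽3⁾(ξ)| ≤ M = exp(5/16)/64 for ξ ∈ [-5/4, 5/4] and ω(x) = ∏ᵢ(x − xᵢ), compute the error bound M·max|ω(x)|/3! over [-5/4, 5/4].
125*sqrt(3)*exp(5/16)/110592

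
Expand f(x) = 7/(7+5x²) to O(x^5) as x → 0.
1 - 5*x**2/7 + 25*x**4/49 + O(x**5)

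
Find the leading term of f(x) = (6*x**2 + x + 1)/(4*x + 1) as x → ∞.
3*x/2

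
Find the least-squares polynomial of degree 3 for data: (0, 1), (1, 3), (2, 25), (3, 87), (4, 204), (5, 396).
131/126 + (-2063/756)x + (55/36)x² + (80/27)x³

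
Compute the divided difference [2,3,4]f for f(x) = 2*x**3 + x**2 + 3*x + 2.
19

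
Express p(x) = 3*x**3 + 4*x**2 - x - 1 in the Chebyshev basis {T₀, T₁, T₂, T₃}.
T₀ + (5/4)T₁ + (2)T₂ + (3/4)T₃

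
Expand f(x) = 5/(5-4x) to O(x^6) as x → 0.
1 + 4*x/5 + 16*x**2/25 + 64*x**3/125 + 256*x**4/625 + 1024*x**5/3125 + O(x**6)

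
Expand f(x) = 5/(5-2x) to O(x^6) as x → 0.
1 + 2*x/5 + 4*x**2/25 + 8*x**3/125 + 16*x**4/625 + 32*x**5/3125 + O(x**6)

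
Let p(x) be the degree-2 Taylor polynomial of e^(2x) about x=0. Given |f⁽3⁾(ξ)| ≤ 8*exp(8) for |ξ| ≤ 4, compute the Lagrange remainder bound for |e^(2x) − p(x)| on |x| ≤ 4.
256*exp(8)/3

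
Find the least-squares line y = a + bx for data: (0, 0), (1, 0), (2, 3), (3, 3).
a = -3/10, b = 6/5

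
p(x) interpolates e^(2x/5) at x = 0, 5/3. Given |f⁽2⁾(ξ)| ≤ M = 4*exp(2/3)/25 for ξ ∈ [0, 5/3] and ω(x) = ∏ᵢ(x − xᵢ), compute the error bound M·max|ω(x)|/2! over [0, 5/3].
exp(2/3)/18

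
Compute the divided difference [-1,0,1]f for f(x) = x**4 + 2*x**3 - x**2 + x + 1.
0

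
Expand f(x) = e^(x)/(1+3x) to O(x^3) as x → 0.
1 - 2*x + 13*x**2/2 + O(x**3)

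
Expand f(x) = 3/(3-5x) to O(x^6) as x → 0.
1 + 5*x/3 + 25*x**2/9 + 125*x**3/27 + 625*x**4/81 + 3125*x**5/243 + O(x**6)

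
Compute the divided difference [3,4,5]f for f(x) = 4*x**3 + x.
48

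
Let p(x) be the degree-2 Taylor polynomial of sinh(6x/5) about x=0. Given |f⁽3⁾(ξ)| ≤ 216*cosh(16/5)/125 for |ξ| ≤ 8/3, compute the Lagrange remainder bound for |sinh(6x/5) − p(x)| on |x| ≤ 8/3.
2048*cosh(16/5)/375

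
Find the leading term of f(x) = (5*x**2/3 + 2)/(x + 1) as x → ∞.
5*x/3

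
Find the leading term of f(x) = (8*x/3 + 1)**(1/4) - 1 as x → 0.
2*x/3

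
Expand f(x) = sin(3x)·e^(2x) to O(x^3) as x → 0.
3*x + 6*x**2 + O(x**3)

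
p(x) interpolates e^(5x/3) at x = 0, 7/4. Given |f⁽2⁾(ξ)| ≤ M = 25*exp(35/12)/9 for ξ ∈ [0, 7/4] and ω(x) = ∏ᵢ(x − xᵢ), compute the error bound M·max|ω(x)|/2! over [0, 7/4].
1225*exp(35/12)/1152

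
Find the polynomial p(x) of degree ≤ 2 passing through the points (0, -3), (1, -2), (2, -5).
-2*x**2 + 3*x - 3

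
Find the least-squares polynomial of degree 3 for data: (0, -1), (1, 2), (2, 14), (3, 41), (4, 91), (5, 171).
-22/21 + (25/18)x + (53/84)x² + (43/36)x³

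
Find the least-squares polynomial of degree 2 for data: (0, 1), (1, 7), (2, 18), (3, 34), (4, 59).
47/35 + (141/70)x + (43/14)x²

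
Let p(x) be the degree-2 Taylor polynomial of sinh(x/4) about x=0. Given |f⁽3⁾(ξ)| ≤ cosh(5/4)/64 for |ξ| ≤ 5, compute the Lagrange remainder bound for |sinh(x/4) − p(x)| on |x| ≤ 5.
125*cosh(5/4)/384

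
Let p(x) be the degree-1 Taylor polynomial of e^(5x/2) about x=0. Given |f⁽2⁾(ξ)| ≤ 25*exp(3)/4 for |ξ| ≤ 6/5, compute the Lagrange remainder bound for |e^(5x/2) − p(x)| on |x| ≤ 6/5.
9*exp(3)/2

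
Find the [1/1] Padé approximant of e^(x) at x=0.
(x/2 + 1)/(1 - x/2)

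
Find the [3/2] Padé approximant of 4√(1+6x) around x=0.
(27*x**3 + 81*x**2 + 36*x + 4)/(27*x**2/4 + 6*x + 1)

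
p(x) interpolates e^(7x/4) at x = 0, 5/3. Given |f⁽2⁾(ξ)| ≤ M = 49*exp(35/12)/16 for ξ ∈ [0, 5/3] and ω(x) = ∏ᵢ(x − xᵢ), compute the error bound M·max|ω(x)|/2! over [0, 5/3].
1225*exp(35/12)/1152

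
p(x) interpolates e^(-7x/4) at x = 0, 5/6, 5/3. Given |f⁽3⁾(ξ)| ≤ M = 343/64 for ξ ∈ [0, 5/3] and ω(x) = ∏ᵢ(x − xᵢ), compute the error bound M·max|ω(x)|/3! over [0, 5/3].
42875*sqrt(3)/373248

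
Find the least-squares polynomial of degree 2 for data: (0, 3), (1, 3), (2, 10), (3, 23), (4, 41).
14/5 + (-12/5)x + (3)x²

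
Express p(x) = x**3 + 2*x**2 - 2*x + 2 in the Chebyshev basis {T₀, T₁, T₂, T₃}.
(3)T₀ + (-5/4)T₁ + T₂ + (1/4)T₃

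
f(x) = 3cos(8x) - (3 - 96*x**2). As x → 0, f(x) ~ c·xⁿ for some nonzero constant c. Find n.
4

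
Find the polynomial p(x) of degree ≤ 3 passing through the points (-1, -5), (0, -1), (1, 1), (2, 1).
-x**2 + 3*x - 1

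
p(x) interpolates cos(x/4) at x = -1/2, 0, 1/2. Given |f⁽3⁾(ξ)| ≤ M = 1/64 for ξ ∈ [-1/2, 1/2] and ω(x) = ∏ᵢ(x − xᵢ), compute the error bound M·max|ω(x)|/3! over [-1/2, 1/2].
sqrt(3)/13824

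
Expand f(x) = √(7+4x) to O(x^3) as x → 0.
sqrt(7) + 2*sqrt(7)*x/7 - 2*sqrt(7)*x**2/49 + O(x**3)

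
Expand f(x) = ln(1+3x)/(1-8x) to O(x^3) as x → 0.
3*x + 39*x**2/2 + O(x**3)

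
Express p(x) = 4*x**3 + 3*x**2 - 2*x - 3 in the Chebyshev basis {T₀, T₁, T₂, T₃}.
(-3/2)T₀ + T₁ + (3/2)T₂ + T₃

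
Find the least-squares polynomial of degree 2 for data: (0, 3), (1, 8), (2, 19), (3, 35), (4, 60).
113/35 + (87/70)x + (45/14)x²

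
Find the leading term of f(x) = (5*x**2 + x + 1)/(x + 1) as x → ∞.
5*x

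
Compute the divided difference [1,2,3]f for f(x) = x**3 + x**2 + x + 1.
7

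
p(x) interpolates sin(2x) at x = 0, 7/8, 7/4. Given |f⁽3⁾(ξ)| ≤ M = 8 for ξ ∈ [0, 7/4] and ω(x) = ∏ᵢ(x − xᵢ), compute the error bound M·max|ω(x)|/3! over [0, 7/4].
343*sqrt(3)/1728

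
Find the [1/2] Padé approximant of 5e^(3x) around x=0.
(5*x + 5)/(3*x**2/2 - 2*x + 1)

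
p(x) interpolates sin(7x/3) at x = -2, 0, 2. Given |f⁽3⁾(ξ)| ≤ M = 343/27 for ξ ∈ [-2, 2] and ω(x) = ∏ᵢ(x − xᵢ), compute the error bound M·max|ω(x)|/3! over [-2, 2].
2744*sqrt(3)/729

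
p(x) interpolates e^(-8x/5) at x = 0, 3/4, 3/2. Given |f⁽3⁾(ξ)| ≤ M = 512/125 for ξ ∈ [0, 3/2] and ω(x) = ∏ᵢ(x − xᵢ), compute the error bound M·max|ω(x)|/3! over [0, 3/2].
8*sqrt(3)/125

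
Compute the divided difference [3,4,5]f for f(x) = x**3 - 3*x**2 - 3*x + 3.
9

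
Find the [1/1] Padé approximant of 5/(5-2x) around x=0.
1/(1 - 2*x/5)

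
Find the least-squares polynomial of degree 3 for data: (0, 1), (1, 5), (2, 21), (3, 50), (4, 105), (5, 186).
59/63 + (73/54)x + (527/252)x² + (109/108)x³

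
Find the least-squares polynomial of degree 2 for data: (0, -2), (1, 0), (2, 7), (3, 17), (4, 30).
-78/35 + (67/70)x + (25/14)x²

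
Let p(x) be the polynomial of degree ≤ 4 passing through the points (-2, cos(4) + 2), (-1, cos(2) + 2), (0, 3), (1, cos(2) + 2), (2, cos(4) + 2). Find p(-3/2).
21*cos(2)/16 + 15*cos(4)/64 + 93/64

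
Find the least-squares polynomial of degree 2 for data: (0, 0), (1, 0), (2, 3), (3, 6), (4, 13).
(-4/5)x + x²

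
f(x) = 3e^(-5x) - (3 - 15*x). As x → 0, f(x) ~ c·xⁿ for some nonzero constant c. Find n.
2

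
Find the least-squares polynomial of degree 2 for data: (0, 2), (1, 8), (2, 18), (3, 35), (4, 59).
82/35 + (127/70)x + (43/14)x²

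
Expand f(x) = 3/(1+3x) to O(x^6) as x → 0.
3 - 9*x + 27*x**2 - 81*x**3 + 243*x**4 - 729*x**5 + O(x**6)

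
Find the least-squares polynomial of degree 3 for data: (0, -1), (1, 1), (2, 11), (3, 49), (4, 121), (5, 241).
-44/63 + (-463/378)x + (-11/63)x² + (109/54)x³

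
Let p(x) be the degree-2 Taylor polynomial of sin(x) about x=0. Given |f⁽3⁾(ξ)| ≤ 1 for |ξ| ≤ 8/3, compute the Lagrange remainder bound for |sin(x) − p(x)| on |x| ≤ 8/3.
256/81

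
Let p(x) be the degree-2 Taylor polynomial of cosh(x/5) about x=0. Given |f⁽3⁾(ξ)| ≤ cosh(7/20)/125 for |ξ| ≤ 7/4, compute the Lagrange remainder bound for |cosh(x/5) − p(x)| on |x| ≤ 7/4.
343*cosh(7/20)/48000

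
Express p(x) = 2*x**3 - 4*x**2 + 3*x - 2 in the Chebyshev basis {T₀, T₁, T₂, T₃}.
(-4)T₀ + (9/2)T₁ + (-2)T₂ + (1/2)T₃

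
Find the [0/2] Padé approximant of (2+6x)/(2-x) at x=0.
1/(21*x**2/2 - 7*x/2 + 1)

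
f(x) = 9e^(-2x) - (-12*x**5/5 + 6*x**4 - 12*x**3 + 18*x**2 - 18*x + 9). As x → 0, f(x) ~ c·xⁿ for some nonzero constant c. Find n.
6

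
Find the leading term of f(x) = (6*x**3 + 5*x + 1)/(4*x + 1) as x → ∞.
3*x**2/2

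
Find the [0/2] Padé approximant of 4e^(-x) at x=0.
4/(x**2/2 + x + 1)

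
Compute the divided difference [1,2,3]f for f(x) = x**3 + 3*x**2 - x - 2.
9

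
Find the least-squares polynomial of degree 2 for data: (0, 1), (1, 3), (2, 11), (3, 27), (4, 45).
5/7 + (-8/35)x + (20/7)x²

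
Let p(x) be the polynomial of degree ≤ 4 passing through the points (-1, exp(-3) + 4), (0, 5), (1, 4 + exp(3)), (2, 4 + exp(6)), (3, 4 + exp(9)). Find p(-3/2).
(315 + (-180*exp(6) + 92 + 378*exp(3) + 35*exp(9))*exp(3))*exp(-3)/128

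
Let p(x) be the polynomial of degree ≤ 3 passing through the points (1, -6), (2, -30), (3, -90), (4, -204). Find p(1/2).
-15/8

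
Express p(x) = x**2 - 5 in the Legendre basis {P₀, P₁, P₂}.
(-14/3)P₀ + (2/3)P₂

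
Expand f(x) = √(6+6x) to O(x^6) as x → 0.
sqrt(6) + sqrt(6)*x/2 - sqrt(6)*x**2/8 + sqrt(6)*x**3/16 - 5*sqrt(6)*x**4/128 + 7*sqrt(6)*x**5/256 + O(x**6)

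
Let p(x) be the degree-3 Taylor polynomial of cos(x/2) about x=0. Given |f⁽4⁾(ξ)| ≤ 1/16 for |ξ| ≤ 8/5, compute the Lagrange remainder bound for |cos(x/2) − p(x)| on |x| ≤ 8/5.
32/1875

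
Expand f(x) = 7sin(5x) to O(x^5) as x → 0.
35*x - 875*x**3/6 + O(x**5)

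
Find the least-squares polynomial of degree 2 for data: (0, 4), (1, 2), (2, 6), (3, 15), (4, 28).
19/5 + (-39/10)x + (5/2)x²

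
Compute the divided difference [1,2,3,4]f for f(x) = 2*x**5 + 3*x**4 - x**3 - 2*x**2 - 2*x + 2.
159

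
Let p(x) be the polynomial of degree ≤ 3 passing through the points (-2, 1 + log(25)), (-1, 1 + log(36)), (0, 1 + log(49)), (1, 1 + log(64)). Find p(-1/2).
-log(5)/8 + 3*log(2)/4 + 1 + 9*log(21)/8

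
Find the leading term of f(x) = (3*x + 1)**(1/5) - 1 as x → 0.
3*x/5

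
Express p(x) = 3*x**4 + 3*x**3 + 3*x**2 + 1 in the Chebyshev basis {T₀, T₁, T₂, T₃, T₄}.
(29/8)T₀ + (9/4)T₁ + (3)T₂ + (3/4)T₃ + (3/8)T₄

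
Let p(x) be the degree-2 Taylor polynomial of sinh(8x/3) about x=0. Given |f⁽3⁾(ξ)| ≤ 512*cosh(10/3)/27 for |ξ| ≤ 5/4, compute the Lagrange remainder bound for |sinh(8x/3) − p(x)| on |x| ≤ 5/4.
500*cosh(10/3)/81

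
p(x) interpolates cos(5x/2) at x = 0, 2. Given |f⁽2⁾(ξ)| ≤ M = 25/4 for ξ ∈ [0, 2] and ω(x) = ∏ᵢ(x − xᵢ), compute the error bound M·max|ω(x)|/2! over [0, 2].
25/8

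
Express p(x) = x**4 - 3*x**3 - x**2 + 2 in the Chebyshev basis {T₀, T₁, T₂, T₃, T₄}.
(15/8)T₀ + (-9/4)T₁ + (-3/4)T₃ + (1/8)T₄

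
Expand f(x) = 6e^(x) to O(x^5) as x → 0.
6 + 6*x + 3*x**2 + x**3 + x**4/4 + O(x**5)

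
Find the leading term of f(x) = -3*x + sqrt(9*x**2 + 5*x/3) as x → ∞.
5/18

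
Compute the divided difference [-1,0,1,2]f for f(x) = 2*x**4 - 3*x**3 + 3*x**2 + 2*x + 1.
1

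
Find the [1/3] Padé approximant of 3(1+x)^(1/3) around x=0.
(5*x/2 + 3)/(x**3/81 - x**2/18 + x/2 + 1)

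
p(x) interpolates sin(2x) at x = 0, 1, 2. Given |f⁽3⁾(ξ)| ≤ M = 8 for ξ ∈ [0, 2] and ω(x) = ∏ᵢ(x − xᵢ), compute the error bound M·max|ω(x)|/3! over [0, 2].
8*sqrt(3)/27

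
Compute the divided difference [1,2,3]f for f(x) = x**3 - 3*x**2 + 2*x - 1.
3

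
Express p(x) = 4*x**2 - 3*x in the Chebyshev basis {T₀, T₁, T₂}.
(2)T₀ + (-3)T₁ + (2)T₂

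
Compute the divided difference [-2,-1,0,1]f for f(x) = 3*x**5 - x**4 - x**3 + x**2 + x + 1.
16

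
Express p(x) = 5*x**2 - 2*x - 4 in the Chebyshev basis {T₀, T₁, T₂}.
(-3/2)T₀ + (-2)T₁ + (5/2)T₂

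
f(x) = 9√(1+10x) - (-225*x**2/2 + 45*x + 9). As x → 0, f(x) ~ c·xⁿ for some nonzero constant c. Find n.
3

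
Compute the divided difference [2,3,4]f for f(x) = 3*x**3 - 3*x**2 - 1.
24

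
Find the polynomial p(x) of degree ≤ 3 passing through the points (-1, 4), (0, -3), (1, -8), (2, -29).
-3*x**3 + x**2 - 3*x - 3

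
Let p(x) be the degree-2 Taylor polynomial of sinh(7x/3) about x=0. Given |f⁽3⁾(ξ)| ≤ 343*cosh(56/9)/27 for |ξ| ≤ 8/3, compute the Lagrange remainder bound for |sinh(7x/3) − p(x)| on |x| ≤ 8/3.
87808*cosh(56/9)/2187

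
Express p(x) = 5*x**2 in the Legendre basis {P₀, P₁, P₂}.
(5/3)P₀ + (10/3)P₂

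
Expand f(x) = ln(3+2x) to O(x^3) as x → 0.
log(3) + 2*x/3 - 2*x**2/9 + O(x**3)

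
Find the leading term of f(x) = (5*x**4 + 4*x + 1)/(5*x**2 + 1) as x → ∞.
x**2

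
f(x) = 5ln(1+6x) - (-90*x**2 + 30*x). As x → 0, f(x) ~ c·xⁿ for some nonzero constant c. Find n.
3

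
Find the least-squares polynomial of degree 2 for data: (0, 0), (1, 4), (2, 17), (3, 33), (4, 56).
-12/35 + (167/70)x + (41/14)x²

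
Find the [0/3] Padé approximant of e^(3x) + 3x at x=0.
1/(-333*x**3/2 + 63*x**2/2 - 6*x + 1)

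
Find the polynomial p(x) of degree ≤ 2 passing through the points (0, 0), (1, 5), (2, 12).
x**2 + 4*x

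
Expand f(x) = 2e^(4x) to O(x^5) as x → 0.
2 + 8*x + 16*x**2 + 64*x**3/3 + 64*x**4/3 + O(x**5)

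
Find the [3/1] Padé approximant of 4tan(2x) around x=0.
32*x**3/3 + 8*x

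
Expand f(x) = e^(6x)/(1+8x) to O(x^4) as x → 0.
1 - 2*x + 34*x**2 - 236*x**3 + O(x**4)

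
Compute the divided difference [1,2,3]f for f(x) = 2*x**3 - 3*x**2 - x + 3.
9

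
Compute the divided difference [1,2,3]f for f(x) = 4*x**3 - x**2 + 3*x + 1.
23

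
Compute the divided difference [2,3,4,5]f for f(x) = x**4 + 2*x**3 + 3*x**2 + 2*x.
16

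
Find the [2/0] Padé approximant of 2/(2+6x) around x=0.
9*x**2 - 3*x + 1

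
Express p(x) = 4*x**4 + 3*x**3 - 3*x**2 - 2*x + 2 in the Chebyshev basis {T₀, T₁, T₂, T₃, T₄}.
(2)T₀ + (1/4)T₁ + (1/2)T₂ + (3/4)T₃ + (1/2)T₄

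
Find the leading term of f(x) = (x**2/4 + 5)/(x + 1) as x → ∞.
x/4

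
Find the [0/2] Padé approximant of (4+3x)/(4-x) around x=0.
1/(3*x**2/4 - x + 1)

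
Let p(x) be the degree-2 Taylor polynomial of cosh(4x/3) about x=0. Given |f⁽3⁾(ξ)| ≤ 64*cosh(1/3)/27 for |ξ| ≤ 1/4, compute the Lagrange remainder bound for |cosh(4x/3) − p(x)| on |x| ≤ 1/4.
cosh(1/3)/162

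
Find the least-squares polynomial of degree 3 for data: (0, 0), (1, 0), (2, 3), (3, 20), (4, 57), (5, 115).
5/14 + (-71/28)x + (3/28)x² + x³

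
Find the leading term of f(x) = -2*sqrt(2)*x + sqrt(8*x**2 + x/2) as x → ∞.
sqrt(2)/16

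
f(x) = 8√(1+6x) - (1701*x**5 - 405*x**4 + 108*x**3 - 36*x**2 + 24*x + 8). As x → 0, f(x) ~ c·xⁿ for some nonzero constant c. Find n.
6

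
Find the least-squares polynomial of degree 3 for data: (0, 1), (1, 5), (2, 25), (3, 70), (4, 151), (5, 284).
16/21 + (118/63)x + (13/12)x² + (71/36)x³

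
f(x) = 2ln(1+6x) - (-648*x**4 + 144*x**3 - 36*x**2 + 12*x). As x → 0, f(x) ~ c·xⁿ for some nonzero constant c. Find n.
5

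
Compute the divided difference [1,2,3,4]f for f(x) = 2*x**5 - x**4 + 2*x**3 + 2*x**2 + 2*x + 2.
122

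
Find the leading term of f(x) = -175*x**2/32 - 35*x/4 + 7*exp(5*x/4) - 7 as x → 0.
875*x**3/384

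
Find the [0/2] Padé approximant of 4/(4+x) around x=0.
1/(x/4 + 1)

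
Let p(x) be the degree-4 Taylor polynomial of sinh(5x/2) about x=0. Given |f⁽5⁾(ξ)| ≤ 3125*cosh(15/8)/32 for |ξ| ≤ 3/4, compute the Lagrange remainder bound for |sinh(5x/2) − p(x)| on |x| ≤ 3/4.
50625*cosh(15/8)/262144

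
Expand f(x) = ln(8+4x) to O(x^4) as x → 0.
log(8) + x/2 - x**2/8 + x**3/24 + O(x**4)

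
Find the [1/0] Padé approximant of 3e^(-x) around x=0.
3 - 3*x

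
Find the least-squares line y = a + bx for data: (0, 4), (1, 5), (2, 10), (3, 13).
a = 16/5, b = 16/5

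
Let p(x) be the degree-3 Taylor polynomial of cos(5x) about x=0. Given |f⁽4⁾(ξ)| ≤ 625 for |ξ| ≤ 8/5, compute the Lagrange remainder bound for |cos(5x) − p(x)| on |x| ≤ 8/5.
512/3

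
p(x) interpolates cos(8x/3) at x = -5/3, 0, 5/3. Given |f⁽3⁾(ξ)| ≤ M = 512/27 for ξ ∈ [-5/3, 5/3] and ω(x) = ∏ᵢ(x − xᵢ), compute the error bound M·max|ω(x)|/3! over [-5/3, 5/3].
64000*sqrt(3)/19683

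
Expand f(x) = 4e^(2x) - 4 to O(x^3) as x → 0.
8*x + 8*x**2 + O(x**3)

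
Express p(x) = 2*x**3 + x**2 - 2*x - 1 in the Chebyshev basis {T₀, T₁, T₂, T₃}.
(-1/2)T₀ + (-1/2)T₁ + (1/2)T₂ + (1/2)T₃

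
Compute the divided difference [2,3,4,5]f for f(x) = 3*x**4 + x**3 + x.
43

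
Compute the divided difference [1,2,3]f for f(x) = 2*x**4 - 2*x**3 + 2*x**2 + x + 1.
40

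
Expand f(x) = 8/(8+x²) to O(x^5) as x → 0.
1 - x**2/8 + x**4/64 + O(x**5)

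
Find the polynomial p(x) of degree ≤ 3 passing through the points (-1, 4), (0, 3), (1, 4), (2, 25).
3*x**3 + x**2 - 3*x + 3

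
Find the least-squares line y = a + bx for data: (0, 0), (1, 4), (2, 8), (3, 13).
a = -1/5, b = 43/10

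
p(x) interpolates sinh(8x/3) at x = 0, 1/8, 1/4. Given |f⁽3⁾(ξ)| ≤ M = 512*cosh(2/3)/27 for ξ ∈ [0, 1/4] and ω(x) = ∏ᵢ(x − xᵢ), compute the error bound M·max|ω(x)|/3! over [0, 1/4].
sqrt(3)*cosh(2/3)/729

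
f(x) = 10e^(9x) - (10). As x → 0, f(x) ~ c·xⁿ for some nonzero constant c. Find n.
1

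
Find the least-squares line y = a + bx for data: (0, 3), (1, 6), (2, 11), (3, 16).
a = 12/5, b = 22/5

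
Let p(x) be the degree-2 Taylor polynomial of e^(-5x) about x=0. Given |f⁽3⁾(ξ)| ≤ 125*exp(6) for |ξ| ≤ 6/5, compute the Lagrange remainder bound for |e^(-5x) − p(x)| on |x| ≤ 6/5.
36*exp(6)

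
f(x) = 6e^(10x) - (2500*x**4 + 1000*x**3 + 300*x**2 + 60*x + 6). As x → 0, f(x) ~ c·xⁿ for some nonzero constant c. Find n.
5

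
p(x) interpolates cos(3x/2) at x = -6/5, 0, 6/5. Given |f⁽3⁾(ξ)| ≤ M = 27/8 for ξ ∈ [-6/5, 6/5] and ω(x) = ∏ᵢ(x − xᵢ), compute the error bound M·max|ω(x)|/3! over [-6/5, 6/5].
27*sqrt(3)/125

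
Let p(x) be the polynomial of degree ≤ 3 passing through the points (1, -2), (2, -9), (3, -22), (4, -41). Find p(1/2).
-3/4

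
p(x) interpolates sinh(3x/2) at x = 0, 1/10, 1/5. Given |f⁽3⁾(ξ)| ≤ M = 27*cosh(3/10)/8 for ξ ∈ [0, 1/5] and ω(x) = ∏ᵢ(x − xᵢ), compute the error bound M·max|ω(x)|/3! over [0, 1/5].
sqrt(3)*cosh(3/10)/8000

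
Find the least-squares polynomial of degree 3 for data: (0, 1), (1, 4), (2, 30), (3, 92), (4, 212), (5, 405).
109/126 + (-751/756)x + (437/252)x² + (79/27)x³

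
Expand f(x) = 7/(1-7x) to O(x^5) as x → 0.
7 + 49*x + 343*x**2 + 2401*x**3 + 16807*x**4 + O(x**5)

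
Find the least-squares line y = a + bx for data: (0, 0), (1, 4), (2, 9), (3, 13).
a = -1/10, b = 22/5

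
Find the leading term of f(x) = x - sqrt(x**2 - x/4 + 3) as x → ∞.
1/8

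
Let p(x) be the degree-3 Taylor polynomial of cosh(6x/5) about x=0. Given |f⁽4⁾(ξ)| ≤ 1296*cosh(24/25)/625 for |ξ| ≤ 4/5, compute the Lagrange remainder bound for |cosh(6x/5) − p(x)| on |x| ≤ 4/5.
13824*cosh(24/25)/390625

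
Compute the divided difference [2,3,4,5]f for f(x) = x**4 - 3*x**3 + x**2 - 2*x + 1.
11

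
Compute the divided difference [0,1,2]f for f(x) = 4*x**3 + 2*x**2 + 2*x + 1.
14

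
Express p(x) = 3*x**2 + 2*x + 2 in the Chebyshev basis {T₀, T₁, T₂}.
(7/2)T₀ + (2)T₁ + (3/2)T₂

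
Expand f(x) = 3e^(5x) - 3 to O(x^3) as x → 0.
15*x + 75*x**2/2 + O(x**3)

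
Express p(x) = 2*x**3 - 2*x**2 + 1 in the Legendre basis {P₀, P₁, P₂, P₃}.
(1/3)P₀ + (6/5)P₁ + (-4/3)P₂ + (4/5)P₃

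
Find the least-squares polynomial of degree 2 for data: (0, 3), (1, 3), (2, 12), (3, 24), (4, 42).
18/7 + (-87/70)x + (39/14)x²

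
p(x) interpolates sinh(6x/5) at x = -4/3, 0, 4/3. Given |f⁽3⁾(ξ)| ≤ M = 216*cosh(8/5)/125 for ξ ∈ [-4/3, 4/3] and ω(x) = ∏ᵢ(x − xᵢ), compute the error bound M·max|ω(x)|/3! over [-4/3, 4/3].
512*sqrt(3)*cosh(8/5)/3375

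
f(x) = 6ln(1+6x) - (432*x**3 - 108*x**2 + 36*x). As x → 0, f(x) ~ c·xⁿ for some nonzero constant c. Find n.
4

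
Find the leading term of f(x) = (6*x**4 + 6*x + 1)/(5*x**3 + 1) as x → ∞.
6*x/5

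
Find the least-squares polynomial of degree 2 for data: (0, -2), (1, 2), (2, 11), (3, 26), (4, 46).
-69/35 + (8/7)x + (19/7)x²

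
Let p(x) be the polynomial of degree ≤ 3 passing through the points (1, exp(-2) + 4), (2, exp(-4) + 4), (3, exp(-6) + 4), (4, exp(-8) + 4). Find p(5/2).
(-exp(6) - 1 + 9*exp(2) + 9*exp(4) + 64*exp(8))*exp(-8)/16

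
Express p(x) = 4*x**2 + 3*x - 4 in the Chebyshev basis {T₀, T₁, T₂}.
(-2)T₀ + (3)T₁ + (2)T₂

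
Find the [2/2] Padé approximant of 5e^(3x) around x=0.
(15*x**2/4 + 15*x/2 + 5)/(3*x**2/4 - 3*x/2 + 1)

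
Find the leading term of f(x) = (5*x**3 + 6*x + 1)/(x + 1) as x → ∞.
5*x**2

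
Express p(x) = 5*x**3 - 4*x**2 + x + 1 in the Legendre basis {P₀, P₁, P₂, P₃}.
(-1/3)P₀ + (4)P₁ + (-8/3)P₂ + (2)P₃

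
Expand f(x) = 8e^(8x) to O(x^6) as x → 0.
8 + 64*x + 256*x**2 + 2048*x**3/3 + 4096*x**4/3 + 32768*x**5/15 + O(x**6)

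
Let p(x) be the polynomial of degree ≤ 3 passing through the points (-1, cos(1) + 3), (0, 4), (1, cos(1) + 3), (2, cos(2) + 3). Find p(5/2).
-5*cos(1)/2 + 35*cos(2)/16 + 69/16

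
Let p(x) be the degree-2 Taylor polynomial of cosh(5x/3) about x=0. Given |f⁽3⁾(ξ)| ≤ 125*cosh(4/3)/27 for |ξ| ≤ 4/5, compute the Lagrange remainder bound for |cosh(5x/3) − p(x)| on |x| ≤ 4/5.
32*cosh(4/3)/81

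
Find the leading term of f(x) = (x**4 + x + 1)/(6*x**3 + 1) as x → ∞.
x/6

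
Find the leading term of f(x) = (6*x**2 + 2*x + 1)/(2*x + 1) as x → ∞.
3*x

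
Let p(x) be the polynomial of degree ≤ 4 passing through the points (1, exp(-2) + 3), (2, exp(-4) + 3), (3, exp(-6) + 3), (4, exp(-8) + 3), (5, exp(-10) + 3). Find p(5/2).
(-5*exp(8) - 20*exp(2) + 3 + 90*exp(4) + 60*exp(6) + 384*exp(10))*exp(-10)/128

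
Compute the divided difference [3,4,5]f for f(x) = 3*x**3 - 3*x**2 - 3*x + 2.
33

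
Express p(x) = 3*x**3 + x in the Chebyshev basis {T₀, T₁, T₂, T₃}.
(13/4)T₁ + (3/4)T₃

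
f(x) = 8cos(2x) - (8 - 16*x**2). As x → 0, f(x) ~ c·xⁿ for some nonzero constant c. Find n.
4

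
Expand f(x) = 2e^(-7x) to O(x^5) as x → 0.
2 - 14*x + 49*x**2 - 343*x**3/3 + 2401*x**4/12 + O(x**5)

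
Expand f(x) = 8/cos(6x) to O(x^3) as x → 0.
8 + 144*x**2 + O(x**3)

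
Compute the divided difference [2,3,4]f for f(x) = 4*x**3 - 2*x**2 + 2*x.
34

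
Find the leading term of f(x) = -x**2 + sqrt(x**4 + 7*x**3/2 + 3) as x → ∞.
7*x/4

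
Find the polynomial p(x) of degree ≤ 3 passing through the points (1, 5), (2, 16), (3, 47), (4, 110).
2*x**3 - 2*x**2 + 3*x + 2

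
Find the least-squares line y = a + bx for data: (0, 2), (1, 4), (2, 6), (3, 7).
a = 11/5, b = 17/10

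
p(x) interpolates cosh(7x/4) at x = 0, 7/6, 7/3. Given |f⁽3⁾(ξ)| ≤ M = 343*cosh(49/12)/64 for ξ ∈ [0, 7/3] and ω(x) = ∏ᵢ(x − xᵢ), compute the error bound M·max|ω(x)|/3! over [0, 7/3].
117649*sqrt(3)*cosh(49/12)/373248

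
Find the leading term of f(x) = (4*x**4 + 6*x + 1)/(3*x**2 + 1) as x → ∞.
4*x**2/3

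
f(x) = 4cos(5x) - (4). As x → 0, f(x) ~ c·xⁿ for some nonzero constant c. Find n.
2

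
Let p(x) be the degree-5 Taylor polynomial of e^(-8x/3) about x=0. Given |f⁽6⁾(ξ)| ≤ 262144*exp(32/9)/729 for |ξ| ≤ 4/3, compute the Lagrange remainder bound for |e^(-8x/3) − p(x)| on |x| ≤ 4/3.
67108864*exp(32/9)/23914845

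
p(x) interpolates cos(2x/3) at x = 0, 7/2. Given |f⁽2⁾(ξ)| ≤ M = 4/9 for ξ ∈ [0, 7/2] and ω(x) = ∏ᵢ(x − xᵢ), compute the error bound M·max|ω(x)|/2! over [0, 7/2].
49/72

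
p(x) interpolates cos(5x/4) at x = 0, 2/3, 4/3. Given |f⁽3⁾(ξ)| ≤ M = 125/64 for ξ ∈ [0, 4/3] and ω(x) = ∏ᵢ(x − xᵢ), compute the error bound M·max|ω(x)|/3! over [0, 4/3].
125*sqrt(3)/5832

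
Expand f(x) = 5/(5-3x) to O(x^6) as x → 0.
1 + 3*x/5 + 9*x**2/25 + 27*x**3/125 + 81*x**4/625 + 243*x**5/3125 + O(x**6)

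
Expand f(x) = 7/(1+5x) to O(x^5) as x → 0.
7 - 35*x + 175*x**2 - 875*x**3 + 4375*x**4 + O(x**5)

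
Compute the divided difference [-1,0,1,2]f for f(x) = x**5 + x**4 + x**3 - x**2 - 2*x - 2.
8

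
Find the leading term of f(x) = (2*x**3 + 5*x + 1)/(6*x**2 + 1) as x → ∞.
x/3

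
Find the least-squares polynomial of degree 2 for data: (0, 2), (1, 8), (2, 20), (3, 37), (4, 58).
9/5 + (41/10)x + (5/2)x²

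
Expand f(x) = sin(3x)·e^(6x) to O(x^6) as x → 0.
3*x + 18*x**2 + 99*x**3/2 + 81*x**4 + 3321*x**5/40 + O(x**6)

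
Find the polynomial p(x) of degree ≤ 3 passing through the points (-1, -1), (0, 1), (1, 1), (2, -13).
-2*x**3 - x**2 + 3*x + 1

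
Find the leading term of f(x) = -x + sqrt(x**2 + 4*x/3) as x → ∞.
2/3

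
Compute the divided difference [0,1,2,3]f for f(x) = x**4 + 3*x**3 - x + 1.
9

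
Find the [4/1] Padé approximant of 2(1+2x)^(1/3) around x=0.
(32*x**4/243 - 128*x**3/405 + 16*x**2/15 + 64*x/15 + 2)/(22*x/15 + 1)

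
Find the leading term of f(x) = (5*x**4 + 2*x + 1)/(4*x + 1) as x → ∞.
5*x**3/4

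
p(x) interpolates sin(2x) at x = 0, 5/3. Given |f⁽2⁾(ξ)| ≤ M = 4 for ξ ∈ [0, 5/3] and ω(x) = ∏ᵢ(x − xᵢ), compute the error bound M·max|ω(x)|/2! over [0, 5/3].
25/18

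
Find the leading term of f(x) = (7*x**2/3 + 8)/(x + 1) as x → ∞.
7*x/3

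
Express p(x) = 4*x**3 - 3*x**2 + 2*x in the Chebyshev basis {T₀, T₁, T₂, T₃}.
(-3/2)T₀ + (5)T₁ + (-3/2)T₂ + T₃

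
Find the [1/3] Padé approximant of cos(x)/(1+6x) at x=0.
(1 - 5*x/72)/(427*x**3/144 + x**2/12 + 427*x/72 + 1)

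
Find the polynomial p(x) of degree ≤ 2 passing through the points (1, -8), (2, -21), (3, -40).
-3*x**2 - 4*x - 1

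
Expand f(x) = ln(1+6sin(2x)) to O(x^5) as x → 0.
12*x - 72*x**2 + 568*x**3 - 5088*x**4 + O(x**5)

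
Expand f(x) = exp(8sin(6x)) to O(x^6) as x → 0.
1 + 48*x + 1152*x**2 + 18144*x**3 + 207360*x**4 + 8960544*x**5/5 + O(x**6)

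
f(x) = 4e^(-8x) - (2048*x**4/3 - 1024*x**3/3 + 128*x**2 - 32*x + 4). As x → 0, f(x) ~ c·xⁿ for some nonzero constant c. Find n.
5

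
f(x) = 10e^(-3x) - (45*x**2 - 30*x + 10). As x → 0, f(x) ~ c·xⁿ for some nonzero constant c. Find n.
3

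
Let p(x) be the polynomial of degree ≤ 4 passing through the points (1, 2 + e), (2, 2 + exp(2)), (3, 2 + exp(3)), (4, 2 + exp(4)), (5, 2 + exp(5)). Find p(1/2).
-45*exp(4)/32 - 105*exp(2)/32 + 2 + 315*e/128 + 35*exp(5)/128 + 189*exp(3)/64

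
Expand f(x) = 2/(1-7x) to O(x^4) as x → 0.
2 + 14*x + 98*x**2 + 686*x**3 + O(x**4)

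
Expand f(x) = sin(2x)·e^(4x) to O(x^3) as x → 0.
2*x + 8*x**2 + O(x**3)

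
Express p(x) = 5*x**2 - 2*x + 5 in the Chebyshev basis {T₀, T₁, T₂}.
(15/2)T₀ + (-2)T₁ + (5/2)T₂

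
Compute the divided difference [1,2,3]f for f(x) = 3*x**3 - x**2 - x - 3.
17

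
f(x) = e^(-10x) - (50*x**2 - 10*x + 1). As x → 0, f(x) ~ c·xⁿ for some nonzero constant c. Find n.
3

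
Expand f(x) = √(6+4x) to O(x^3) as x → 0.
sqrt(6) + sqrt(6)*x/3 - sqrt(6)*x**2/18 + O(x**3)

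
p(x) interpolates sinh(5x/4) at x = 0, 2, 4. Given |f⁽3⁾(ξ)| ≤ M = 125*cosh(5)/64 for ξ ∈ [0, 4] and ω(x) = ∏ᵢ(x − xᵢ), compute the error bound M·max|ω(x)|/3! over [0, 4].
125*sqrt(3)*cosh(5)/216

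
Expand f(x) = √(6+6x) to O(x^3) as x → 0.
sqrt(6) + sqrt(6)*x/2 - sqrt(6)*x**2/8 + O(x**3)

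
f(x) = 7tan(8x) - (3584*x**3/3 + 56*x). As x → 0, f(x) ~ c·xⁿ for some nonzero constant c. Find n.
5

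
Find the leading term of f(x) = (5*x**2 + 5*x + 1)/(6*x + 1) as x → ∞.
5*x/6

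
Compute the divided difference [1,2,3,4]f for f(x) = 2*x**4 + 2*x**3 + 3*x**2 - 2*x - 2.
22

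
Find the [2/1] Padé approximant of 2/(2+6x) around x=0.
1/(3*x + 1)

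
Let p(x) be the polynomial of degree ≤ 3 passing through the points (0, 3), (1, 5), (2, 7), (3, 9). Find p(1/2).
4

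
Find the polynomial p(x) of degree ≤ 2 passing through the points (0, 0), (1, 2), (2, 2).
-x**2 + 3*x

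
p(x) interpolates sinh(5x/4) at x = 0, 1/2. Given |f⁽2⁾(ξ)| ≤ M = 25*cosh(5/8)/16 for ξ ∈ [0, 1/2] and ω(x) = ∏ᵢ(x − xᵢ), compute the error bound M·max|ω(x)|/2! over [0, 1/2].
25*cosh(5/8)/512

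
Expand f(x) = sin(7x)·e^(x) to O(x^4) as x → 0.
7*x + 7*x**2 - 161*x**3/3 + O(x**4)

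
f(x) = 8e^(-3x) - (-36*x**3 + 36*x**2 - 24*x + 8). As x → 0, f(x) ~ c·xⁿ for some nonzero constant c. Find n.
4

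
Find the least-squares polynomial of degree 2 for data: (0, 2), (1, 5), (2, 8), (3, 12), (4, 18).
11/5 + (19/10)x + (1/2)x²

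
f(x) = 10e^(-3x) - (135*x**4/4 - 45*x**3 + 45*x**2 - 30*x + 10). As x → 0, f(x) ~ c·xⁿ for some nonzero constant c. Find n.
5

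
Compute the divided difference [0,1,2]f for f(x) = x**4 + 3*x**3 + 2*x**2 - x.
18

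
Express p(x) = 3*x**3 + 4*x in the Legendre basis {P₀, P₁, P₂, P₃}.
(29/5)P₁ + (6/5)P₃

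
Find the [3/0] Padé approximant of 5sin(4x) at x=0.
-160*x**3/3 + 20*x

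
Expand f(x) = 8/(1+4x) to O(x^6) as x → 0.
8 - 32*x + 128*x**2 - 512*x**3 + 2048*x**4 - 8192*x**5 + O(x**6)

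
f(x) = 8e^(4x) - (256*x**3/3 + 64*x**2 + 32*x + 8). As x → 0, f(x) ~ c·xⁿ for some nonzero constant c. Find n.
4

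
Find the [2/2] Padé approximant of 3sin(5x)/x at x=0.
(15 - 175*x**2/4)/(5*x**2/4 + 1)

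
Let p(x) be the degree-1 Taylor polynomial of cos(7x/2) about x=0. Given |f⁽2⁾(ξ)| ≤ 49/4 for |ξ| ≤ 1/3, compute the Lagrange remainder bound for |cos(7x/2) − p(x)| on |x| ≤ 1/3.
49/72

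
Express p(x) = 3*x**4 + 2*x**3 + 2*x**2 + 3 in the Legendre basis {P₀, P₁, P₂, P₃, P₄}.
(64/15)P₀ + (6/5)P₁ + (64/21)P₂ + (4/5)P₃ + (24/35)P₄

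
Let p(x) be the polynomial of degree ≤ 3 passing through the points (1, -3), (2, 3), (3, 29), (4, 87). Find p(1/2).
-9/4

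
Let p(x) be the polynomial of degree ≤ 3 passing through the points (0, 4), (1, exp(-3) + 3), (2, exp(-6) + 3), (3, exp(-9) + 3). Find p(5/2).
(-5*exp(6) + 5 + 15*exp(3) + 49*exp(9))*exp(-9)/16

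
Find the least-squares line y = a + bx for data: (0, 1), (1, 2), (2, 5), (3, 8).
a = 2/5, b = 12/5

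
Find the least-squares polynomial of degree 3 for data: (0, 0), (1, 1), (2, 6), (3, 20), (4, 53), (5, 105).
5/42 + (103/252)x + (-31/42)x² + (35/36)x³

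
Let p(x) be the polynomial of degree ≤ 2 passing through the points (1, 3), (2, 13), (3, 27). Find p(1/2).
-1/2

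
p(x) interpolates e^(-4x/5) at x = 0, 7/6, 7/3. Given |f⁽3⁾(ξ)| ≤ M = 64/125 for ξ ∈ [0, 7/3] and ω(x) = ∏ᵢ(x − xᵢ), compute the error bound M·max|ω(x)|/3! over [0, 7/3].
2744*sqrt(3)/91125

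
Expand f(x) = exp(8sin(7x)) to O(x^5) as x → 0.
1 + 56*x + 1568*x**2 + 28812*x**3 + 384160*x**4 + O(x**5)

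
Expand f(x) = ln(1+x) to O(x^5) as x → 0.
x - x**2/2 + x**3/3 - x**4/4 + O(x**5)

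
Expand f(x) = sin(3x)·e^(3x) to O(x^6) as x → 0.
3*x + 9*x**2 + 9*x**3 - 81*x**5/10 + O(x**6)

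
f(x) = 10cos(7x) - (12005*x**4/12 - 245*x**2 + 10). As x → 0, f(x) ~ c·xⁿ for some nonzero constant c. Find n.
6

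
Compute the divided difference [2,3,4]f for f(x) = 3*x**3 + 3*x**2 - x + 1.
30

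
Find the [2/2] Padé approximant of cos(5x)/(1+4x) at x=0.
(-1675*x**2/84 + 50*x/21 + 1)/(25*x**2/12 + 134*x/21 + 1)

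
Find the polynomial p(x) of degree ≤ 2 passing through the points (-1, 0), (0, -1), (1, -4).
-x**2 - 2*x - 1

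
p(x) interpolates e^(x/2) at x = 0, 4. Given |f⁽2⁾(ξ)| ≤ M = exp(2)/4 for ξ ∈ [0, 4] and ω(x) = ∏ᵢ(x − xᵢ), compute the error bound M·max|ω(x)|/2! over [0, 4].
exp(2)/2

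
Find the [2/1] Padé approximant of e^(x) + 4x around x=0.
(-7*x**2/6 + 14*x/3 + 1)/(1 - x/3)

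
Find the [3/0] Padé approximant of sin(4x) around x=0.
-32*x**3/3 + 4*x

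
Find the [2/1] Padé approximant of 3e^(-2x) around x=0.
(2*x**2 - 4*x + 3)/(2*x/3 + 1)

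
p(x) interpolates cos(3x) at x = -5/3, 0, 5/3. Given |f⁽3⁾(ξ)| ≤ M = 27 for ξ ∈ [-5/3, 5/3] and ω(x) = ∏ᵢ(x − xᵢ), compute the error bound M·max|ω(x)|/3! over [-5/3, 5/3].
125*sqrt(3)/27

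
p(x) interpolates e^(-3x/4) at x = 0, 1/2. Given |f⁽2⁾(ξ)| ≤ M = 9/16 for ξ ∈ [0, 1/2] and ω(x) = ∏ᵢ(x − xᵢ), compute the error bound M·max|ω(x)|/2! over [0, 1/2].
9/512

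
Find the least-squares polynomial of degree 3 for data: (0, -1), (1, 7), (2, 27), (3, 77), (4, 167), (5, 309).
-47/63 + (715/189)x + (125/126)x² + (115/54)x³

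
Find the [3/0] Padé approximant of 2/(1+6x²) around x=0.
2 - 12*x**2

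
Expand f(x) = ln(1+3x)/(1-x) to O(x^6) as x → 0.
3*x - 3*x**2/2 + 15*x**3/2 - 51*x**4/4 + 717*x**5/20 + O(x**6)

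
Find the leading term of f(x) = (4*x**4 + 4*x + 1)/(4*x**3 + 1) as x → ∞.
x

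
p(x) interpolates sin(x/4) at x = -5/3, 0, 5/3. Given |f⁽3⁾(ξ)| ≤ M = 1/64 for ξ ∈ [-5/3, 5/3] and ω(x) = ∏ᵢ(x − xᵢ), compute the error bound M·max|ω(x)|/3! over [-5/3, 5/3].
125*sqrt(3)/46656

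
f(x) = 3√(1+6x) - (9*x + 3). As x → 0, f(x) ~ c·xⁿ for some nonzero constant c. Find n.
2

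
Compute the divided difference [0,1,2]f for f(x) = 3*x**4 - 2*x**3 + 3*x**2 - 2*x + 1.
18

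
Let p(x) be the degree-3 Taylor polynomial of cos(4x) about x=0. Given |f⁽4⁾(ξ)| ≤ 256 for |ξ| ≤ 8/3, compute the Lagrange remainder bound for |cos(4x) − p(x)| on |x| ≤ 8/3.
131072/243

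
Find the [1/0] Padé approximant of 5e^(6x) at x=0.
30*x + 5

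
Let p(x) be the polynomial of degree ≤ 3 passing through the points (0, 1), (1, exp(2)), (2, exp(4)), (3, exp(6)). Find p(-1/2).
-5*exp(6)/16 - 35*exp(2)/16 + 35/16 + 21*exp(4)/16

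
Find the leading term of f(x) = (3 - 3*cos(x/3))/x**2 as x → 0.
1/6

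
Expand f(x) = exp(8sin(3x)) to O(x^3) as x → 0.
1 + 24*x + 288*x**2 + O(x**3)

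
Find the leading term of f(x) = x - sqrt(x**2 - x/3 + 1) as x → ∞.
1/6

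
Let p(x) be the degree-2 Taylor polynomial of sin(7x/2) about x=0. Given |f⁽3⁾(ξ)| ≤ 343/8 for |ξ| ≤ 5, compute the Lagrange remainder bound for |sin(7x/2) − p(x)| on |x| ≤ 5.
42875/48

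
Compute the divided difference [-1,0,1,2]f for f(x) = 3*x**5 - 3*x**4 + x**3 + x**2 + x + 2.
10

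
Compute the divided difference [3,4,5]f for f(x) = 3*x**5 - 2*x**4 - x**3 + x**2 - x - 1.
1775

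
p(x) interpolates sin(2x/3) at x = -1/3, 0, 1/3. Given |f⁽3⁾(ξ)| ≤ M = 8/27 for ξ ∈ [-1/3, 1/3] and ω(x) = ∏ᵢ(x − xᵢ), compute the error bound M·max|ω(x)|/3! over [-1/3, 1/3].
8*sqrt(3)/19683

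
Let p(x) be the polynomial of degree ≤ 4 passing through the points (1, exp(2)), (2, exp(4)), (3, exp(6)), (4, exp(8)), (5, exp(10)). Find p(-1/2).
(-1540*exp(6) - 2772*exp(2) + 1155 + 2970*exp(4) + 315*exp(8))*exp(2)/128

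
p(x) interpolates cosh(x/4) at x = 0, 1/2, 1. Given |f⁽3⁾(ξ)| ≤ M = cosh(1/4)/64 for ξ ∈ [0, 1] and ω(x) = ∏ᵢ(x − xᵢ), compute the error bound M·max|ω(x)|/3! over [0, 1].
sqrt(3)*cosh(1/4)/13824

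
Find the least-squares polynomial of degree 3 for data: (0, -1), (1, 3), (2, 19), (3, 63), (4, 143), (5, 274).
-19/21 + (97/126)x + (59/84)x² + (73/36)x³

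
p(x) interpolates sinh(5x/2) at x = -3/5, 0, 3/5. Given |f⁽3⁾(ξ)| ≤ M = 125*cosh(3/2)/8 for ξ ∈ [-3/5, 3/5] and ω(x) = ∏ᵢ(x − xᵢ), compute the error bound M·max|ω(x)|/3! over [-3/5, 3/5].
sqrt(3)*cosh(3/2)/8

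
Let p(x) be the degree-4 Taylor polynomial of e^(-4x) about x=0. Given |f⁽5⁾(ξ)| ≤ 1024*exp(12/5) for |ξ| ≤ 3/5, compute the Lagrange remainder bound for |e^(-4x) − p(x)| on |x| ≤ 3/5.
10368*exp(12/5)/15625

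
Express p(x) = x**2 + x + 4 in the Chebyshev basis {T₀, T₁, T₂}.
(9/2)T₀ + T₁ + (1/2)T₂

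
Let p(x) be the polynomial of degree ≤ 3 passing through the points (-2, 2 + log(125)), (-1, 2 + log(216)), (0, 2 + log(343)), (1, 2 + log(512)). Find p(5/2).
2 + log(16388945225936291321230313138304319488*2**(3/8)*3**(5/16)*5**(7/16)*7**(9/16)/207166472332785427482736201687578125)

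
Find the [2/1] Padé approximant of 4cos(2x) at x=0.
4 - 8*x**2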